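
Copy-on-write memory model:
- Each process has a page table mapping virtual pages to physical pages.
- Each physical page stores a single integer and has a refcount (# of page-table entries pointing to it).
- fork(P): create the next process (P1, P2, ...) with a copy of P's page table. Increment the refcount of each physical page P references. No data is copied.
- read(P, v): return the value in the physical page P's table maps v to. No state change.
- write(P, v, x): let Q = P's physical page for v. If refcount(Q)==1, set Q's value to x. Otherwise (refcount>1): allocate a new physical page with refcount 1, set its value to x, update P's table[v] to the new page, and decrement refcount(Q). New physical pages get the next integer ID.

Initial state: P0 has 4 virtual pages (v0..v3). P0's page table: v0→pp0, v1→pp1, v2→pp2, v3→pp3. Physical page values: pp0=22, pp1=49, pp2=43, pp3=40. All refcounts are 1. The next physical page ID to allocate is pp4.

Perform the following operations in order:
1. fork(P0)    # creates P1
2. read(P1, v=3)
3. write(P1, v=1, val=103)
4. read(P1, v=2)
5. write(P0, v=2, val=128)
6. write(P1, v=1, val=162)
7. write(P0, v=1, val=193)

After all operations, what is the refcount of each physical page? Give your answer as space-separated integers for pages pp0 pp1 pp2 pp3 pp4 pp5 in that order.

Answer: 2 1 1 2 1 1

Derivation:
Op 1: fork(P0) -> P1. 4 ppages; refcounts: pp0:2 pp1:2 pp2:2 pp3:2
Op 2: read(P1, v3) -> 40. No state change.
Op 3: write(P1, v1, 103). refcount(pp1)=2>1 -> COPY to pp4. 5 ppages; refcounts: pp0:2 pp1:1 pp2:2 pp3:2 pp4:1
Op 4: read(P1, v2) -> 43. No state change.
Op 5: write(P0, v2, 128). refcount(pp2)=2>1 -> COPY to pp5. 6 ppages; refcounts: pp0:2 pp1:1 pp2:1 pp3:2 pp4:1 pp5:1
Op 6: write(P1, v1, 162). refcount(pp4)=1 -> write in place. 6 ppages; refcounts: pp0:2 pp1:1 pp2:1 pp3:2 pp4:1 pp5:1
Op 7: write(P0, v1, 193). refcount(pp1)=1 -> write in place. 6 ppages; refcounts: pp0:2 pp1:1 pp2:1 pp3:2 pp4:1 pp5:1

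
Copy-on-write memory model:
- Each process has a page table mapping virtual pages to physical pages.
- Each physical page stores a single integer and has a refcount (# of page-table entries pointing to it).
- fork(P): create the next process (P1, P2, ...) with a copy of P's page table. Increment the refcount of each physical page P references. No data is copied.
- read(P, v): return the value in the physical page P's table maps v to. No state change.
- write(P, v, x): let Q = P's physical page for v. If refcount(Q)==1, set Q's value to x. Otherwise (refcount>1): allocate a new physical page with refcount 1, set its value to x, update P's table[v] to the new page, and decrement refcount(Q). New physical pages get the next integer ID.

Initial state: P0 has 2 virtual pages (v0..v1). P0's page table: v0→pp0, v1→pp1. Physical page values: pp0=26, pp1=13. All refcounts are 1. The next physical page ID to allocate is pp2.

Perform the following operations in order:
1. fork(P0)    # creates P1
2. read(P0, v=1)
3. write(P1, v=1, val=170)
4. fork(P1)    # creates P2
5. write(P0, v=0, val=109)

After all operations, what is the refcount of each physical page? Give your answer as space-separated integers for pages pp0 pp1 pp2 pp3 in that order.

Op 1: fork(P0) -> P1. 2 ppages; refcounts: pp0:2 pp1:2
Op 2: read(P0, v1) -> 13. No state change.
Op 3: write(P1, v1, 170). refcount(pp1)=2>1 -> COPY to pp2. 3 ppages; refcounts: pp0:2 pp1:1 pp2:1
Op 4: fork(P1) -> P2. 3 ppages; refcounts: pp0:3 pp1:1 pp2:2
Op 5: write(P0, v0, 109). refcount(pp0)=3>1 -> COPY to pp3. 4 ppages; refcounts: pp0:2 pp1:1 pp2:2 pp3:1

Answer: 2 1 2 1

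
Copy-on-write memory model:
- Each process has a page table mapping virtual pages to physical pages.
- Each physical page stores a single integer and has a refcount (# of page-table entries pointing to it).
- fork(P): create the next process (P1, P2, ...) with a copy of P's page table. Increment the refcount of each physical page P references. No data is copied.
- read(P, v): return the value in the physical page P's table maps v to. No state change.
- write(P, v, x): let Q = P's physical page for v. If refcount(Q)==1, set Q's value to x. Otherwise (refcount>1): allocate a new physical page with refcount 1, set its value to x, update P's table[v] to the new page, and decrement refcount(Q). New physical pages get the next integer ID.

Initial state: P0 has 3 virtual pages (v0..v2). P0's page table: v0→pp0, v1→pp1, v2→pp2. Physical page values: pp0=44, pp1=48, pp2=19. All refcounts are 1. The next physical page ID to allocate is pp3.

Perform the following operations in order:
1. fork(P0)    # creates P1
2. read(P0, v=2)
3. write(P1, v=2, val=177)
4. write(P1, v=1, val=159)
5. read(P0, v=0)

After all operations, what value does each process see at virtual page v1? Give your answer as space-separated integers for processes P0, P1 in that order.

Answer: 48 159

Derivation:
Op 1: fork(P0) -> P1. 3 ppages; refcounts: pp0:2 pp1:2 pp2:2
Op 2: read(P0, v2) -> 19. No state change.
Op 3: write(P1, v2, 177). refcount(pp2)=2>1 -> COPY to pp3. 4 ppages; refcounts: pp0:2 pp1:2 pp2:1 pp3:1
Op 4: write(P1, v1, 159). refcount(pp1)=2>1 -> COPY to pp4. 5 ppages; refcounts: pp0:2 pp1:1 pp2:1 pp3:1 pp4:1
Op 5: read(P0, v0) -> 44. No state change.
P0: v1 -> pp1 = 48
P1: v1 -> pp4 = 159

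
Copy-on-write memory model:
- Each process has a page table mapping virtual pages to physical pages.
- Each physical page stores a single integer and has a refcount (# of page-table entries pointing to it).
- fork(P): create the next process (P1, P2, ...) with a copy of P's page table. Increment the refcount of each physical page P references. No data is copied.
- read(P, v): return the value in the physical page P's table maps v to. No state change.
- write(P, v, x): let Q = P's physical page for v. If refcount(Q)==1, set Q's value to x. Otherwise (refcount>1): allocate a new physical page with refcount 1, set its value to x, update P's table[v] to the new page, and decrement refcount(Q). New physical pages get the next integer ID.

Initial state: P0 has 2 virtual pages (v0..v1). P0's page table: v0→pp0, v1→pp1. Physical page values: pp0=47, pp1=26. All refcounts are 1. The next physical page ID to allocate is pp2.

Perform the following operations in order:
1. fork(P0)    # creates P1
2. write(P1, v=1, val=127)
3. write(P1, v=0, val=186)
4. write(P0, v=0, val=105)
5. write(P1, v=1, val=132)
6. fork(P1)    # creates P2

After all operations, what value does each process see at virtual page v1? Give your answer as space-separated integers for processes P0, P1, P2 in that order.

Op 1: fork(P0) -> P1. 2 ppages; refcounts: pp0:2 pp1:2
Op 2: write(P1, v1, 127). refcount(pp1)=2>1 -> COPY to pp2. 3 ppages; refcounts: pp0:2 pp1:1 pp2:1
Op 3: write(P1, v0, 186). refcount(pp0)=2>1 -> COPY to pp3. 4 ppages; refcounts: pp0:1 pp1:1 pp2:1 pp3:1
Op 4: write(P0, v0, 105). refcount(pp0)=1 -> write in place. 4 ppages; refcounts: pp0:1 pp1:1 pp2:1 pp3:1
Op 5: write(P1, v1, 132). refcount(pp2)=1 -> write in place. 4 ppages; refcounts: pp0:1 pp1:1 pp2:1 pp3:1
Op 6: fork(P1) -> P2. 4 ppages; refcounts: pp0:1 pp1:1 pp2:2 pp3:2
P0: v1 -> pp1 = 26
P1: v1 -> pp2 = 132
P2: v1 -> pp2 = 132

Answer: 26 132 132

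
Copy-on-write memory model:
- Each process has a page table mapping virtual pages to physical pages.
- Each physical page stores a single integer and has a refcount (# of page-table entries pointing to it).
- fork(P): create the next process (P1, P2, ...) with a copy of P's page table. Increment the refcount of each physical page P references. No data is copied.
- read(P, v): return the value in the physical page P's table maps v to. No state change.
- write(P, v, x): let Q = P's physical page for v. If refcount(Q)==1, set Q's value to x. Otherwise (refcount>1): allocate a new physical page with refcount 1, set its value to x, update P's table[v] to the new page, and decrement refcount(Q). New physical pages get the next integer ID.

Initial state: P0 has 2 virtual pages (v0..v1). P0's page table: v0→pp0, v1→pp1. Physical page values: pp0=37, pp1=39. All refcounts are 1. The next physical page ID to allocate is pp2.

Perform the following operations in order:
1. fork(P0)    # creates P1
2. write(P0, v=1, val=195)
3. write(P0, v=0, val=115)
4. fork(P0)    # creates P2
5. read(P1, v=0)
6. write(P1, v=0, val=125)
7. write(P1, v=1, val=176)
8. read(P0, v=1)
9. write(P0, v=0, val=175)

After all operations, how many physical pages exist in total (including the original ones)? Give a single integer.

Answer: 5

Derivation:
Op 1: fork(P0) -> P1. 2 ppages; refcounts: pp0:2 pp1:2
Op 2: write(P0, v1, 195). refcount(pp1)=2>1 -> COPY to pp2. 3 ppages; refcounts: pp0:2 pp1:1 pp2:1
Op 3: write(P0, v0, 115). refcount(pp0)=2>1 -> COPY to pp3. 4 ppages; refcounts: pp0:1 pp1:1 pp2:1 pp3:1
Op 4: fork(P0) -> P2. 4 ppages; refcounts: pp0:1 pp1:1 pp2:2 pp3:2
Op 5: read(P1, v0) -> 37. No state change.
Op 6: write(P1, v0, 125). refcount(pp0)=1 -> write in place. 4 ppages; refcounts: pp0:1 pp1:1 pp2:2 pp3:2
Op 7: write(P1, v1, 176). refcount(pp1)=1 -> write in place. 4 ppages; refcounts: pp0:1 pp1:1 pp2:2 pp3:2
Op 8: read(P0, v1) -> 195. No state change.
Op 9: write(P0, v0, 175). refcount(pp3)=2>1 -> COPY to pp4. 5 ppages; refcounts: pp0:1 pp1:1 pp2:2 pp3:1 pp4:1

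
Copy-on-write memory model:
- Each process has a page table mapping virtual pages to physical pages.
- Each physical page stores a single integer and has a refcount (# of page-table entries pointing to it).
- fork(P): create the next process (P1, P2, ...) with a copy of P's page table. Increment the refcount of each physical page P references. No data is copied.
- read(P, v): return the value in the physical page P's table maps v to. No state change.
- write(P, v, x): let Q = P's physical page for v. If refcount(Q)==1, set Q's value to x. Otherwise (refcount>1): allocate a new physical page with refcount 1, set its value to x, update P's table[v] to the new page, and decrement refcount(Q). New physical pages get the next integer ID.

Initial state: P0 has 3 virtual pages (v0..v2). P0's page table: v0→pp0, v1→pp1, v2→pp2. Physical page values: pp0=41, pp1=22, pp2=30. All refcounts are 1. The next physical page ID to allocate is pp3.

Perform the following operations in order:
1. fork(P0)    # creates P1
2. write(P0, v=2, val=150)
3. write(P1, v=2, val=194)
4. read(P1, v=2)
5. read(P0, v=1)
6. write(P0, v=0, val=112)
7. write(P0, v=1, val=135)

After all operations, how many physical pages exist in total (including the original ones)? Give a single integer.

Op 1: fork(P0) -> P1. 3 ppages; refcounts: pp0:2 pp1:2 pp2:2
Op 2: write(P0, v2, 150). refcount(pp2)=2>1 -> COPY to pp3. 4 ppages; refcounts: pp0:2 pp1:2 pp2:1 pp3:1
Op 3: write(P1, v2, 194). refcount(pp2)=1 -> write in place. 4 ppages; refcounts: pp0:2 pp1:2 pp2:1 pp3:1
Op 4: read(P1, v2) -> 194. No state change.
Op 5: read(P0, v1) -> 22. No state change.
Op 6: write(P0, v0, 112). refcount(pp0)=2>1 -> COPY to pp4. 5 ppages; refcounts: pp0:1 pp1:2 pp2:1 pp3:1 pp4:1
Op 7: write(P0, v1, 135). refcount(pp1)=2>1 -> COPY to pp5. 6 ppages; refcounts: pp0:1 pp1:1 pp2:1 pp3:1 pp4:1 pp5:1

Answer: 6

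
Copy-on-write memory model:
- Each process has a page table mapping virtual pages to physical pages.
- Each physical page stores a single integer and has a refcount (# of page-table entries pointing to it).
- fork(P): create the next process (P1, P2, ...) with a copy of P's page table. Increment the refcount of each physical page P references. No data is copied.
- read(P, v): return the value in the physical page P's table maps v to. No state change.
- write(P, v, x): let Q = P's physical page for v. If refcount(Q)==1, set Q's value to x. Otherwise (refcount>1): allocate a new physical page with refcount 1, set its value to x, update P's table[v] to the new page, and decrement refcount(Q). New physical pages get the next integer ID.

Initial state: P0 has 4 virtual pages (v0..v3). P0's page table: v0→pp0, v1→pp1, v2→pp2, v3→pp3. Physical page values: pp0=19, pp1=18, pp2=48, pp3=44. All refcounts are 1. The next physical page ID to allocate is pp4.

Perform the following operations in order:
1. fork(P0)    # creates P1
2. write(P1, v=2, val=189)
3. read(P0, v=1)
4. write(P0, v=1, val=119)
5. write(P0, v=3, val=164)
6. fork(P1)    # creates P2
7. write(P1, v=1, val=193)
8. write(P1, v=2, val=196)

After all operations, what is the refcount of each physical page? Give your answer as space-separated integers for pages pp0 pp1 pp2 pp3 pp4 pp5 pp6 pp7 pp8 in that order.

Op 1: fork(P0) -> P1. 4 ppages; refcounts: pp0:2 pp1:2 pp2:2 pp3:2
Op 2: write(P1, v2, 189). refcount(pp2)=2>1 -> COPY to pp4. 5 ppages; refcounts: pp0:2 pp1:2 pp2:1 pp3:2 pp4:1
Op 3: read(P0, v1) -> 18. No state change.
Op 4: write(P0, v1, 119). refcount(pp1)=2>1 -> COPY to pp5. 6 ppages; refcounts: pp0:2 pp1:1 pp2:1 pp3:2 pp4:1 pp5:1
Op 5: write(P0, v3, 164). refcount(pp3)=2>1 -> COPY to pp6. 7 ppages; refcounts: pp0:2 pp1:1 pp2:1 pp3:1 pp4:1 pp5:1 pp6:1
Op 6: fork(P1) -> P2. 7 ppages; refcounts: pp0:3 pp1:2 pp2:1 pp3:2 pp4:2 pp5:1 pp6:1
Op 7: write(P1, v1, 193). refcount(pp1)=2>1 -> COPY to pp7. 8 ppages; refcounts: pp0:3 pp1:1 pp2:1 pp3:2 pp4:2 pp5:1 pp6:1 pp7:1
Op 8: write(P1, v2, 196). refcount(pp4)=2>1 -> COPY to pp8. 9 ppages; refcounts: pp0:3 pp1:1 pp2:1 pp3:2 pp4:1 pp5:1 pp6:1 pp7:1 pp8:1

Answer: 3 1 1 2 1 1 1 1 1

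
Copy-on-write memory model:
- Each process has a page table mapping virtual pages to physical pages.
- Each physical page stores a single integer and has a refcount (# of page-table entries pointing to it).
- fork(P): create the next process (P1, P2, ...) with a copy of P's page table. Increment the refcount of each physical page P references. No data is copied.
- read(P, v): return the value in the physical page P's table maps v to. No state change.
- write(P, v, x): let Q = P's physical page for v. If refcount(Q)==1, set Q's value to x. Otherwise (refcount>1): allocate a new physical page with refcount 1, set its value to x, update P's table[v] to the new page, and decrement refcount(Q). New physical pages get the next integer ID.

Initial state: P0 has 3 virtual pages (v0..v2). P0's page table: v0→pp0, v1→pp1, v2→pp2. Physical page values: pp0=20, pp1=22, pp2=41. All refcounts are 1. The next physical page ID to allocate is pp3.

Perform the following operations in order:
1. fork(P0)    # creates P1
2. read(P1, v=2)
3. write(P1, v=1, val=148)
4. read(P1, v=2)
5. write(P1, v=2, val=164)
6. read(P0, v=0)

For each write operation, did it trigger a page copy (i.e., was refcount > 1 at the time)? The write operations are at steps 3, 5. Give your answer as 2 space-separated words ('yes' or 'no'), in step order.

Op 1: fork(P0) -> P1. 3 ppages; refcounts: pp0:2 pp1:2 pp2:2
Op 2: read(P1, v2) -> 41. No state change.
Op 3: write(P1, v1, 148). refcount(pp1)=2>1 -> COPY to pp3. 4 ppages; refcounts: pp0:2 pp1:1 pp2:2 pp3:1
Op 4: read(P1, v2) -> 41. No state change.
Op 5: write(P1, v2, 164). refcount(pp2)=2>1 -> COPY to pp4. 5 ppages; refcounts: pp0:2 pp1:1 pp2:1 pp3:1 pp4:1
Op 6: read(P0, v0) -> 20. No state change.

yes yes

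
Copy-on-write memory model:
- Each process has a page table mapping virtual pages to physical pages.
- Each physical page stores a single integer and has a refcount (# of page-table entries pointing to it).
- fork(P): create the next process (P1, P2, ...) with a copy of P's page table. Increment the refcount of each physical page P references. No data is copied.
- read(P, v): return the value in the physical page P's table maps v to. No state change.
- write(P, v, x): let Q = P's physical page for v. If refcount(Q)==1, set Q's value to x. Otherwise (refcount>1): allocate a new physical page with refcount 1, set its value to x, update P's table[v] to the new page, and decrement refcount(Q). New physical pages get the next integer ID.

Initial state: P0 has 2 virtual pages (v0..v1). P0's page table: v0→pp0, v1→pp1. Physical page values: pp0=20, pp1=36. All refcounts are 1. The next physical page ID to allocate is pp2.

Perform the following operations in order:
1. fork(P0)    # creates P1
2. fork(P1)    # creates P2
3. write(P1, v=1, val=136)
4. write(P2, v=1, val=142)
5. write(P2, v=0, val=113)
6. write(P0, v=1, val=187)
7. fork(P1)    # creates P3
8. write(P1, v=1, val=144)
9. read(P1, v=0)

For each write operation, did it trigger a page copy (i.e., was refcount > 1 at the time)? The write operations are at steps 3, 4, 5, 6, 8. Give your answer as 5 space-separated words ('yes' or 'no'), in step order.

Op 1: fork(P0) -> P1. 2 ppages; refcounts: pp0:2 pp1:2
Op 2: fork(P1) -> P2. 2 ppages; refcounts: pp0:3 pp1:3
Op 3: write(P1, v1, 136). refcount(pp1)=3>1 -> COPY to pp2. 3 ppages; refcounts: pp0:3 pp1:2 pp2:1
Op 4: write(P2, v1, 142). refcount(pp1)=2>1 -> COPY to pp3. 4 ppages; refcounts: pp0:3 pp1:1 pp2:1 pp3:1
Op 5: write(P2, v0, 113). refcount(pp0)=3>1 -> COPY to pp4. 5 ppages; refcounts: pp0:2 pp1:1 pp2:1 pp3:1 pp4:1
Op 6: write(P0, v1, 187). refcount(pp1)=1 -> write in place. 5 ppages; refcounts: pp0:2 pp1:1 pp2:1 pp3:1 pp4:1
Op 7: fork(P1) -> P3. 5 ppages; refcounts: pp0:3 pp1:1 pp2:2 pp3:1 pp4:1
Op 8: write(P1, v1, 144). refcount(pp2)=2>1 -> COPY to pp5. 6 ppages; refcounts: pp0:3 pp1:1 pp2:1 pp3:1 pp4:1 pp5:1
Op 9: read(P1, v0) -> 20. No state change.

yes yes yes no yes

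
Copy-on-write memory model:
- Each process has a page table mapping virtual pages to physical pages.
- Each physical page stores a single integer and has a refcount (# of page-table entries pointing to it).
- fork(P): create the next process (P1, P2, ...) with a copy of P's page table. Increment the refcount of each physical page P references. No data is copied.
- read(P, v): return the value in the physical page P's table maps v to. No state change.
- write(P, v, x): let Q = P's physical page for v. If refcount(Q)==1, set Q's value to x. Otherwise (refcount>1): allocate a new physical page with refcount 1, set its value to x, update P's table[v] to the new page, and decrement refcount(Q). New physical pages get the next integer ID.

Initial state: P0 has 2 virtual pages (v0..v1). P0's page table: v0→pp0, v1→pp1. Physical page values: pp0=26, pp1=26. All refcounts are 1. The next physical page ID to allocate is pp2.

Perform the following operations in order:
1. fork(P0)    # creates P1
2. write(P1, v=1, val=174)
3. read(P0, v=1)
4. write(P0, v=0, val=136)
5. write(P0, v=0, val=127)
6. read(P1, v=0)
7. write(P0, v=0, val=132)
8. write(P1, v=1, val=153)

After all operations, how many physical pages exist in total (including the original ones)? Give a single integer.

Answer: 4

Derivation:
Op 1: fork(P0) -> P1. 2 ppages; refcounts: pp0:2 pp1:2
Op 2: write(P1, v1, 174). refcount(pp1)=2>1 -> COPY to pp2. 3 ppages; refcounts: pp0:2 pp1:1 pp2:1
Op 3: read(P0, v1) -> 26. No state change.
Op 4: write(P0, v0, 136). refcount(pp0)=2>1 -> COPY to pp3. 4 ppages; refcounts: pp0:1 pp1:1 pp2:1 pp3:1
Op 5: write(P0, v0, 127). refcount(pp3)=1 -> write in place. 4 ppages; refcounts: pp0:1 pp1:1 pp2:1 pp3:1
Op 6: read(P1, v0) -> 26. No state change.
Op 7: write(P0, v0, 132). refcount(pp3)=1 -> write in place. 4 ppages; refcounts: pp0:1 pp1:1 pp2:1 pp3:1
Op 8: write(P1, v1, 153). refcount(pp2)=1 -> write in place. 4 ppages; refcounts: pp0:1 pp1:1 pp2:1 pp3:1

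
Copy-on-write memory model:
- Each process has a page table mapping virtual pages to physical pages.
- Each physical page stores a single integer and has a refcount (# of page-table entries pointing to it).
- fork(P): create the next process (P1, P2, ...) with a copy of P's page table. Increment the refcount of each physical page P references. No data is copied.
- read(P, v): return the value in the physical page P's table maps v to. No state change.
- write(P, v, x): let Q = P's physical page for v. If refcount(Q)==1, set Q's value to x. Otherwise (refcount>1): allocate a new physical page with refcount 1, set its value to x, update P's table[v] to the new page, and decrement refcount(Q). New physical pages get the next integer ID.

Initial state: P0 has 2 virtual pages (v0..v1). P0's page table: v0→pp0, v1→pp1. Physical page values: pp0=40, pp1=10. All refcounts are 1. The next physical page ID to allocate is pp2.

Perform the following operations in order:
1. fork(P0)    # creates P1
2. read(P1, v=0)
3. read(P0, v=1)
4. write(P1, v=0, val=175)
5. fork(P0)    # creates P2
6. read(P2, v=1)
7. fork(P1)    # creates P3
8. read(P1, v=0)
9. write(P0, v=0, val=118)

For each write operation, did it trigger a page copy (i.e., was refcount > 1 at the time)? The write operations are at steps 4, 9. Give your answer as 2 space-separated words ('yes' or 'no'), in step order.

Op 1: fork(P0) -> P1. 2 ppages; refcounts: pp0:2 pp1:2
Op 2: read(P1, v0) -> 40. No state change.
Op 3: read(P0, v1) -> 10. No state change.
Op 4: write(P1, v0, 175). refcount(pp0)=2>1 -> COPY to pp2. 3 ppages; refcounts: pp0:1 pp1:2 pp2:1
Op 5: fork(P0) -> P2. 3 ppages; refcounts: pp0:2 pp1:3 pp2:1
Op 6: read(P2, v1) -> 10. No state change.
Op 7: fork(P1) -> P3. 3 ppages; refcounts: pp0:2 pp1:4 pp2:2
Op 8: read(P1, v0) -> 175. No state change.
Op 9: write(P0, v0, 118). refcount(pp0)=2>1 -> COPY to pp3. 4 ppages; refcounts: pp0:1 pp1:4 pp2:2 pp3:1

yes yes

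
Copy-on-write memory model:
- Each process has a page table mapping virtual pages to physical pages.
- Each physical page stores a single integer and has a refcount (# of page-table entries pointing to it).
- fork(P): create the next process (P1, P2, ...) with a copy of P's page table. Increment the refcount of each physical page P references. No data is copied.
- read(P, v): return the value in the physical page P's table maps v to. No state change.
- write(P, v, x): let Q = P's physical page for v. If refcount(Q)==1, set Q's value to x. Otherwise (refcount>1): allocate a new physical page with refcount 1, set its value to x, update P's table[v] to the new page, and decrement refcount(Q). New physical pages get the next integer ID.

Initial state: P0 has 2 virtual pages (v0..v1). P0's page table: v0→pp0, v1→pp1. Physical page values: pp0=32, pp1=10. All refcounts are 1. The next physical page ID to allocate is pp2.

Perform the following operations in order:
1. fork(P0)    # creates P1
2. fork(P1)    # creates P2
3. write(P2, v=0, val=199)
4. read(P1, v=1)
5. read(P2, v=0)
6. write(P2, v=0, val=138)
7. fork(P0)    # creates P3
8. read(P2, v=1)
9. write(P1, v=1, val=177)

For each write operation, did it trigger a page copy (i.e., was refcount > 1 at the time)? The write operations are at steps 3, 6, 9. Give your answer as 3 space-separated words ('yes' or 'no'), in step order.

Op 1: fork(P0) -> P1. 2 ppages; refcounts: pp0:2 pp1:2
Op 2: fork(P1) -> P2. 2 ppages; refcounts: pp0:3 pp1:3
Op 3: write(P2, v0, 199). refcount(pp0)=3>1 -> COPY to pp2. 3 ppages; refcounts: pp0:2 pp1:3 pp2:1
Op 4: read(P1, v1) -> 10. No state change.
Op 5: read(P2, v0) -> 199. No state change.
Op 6: write(P2, v0, 138). refcount(pp2)=1 -> write in place. 3 ppages; refcounts: pp0:2 pp1:3 pp2:1
Op 7: fork(P0) -> P3. 3 ppages; refcounts: pp0:3 pp1:4 pp2:1
Op 8: read(P2, v1) -> 10. No state change.
Op 9: write(P1, v1, 177). refcount(pp1)=4>1 -> COPY to pp3. 4 ppages; refcounts: pp0:3 pp1:3 pp2:1 pp3:1

yes no yes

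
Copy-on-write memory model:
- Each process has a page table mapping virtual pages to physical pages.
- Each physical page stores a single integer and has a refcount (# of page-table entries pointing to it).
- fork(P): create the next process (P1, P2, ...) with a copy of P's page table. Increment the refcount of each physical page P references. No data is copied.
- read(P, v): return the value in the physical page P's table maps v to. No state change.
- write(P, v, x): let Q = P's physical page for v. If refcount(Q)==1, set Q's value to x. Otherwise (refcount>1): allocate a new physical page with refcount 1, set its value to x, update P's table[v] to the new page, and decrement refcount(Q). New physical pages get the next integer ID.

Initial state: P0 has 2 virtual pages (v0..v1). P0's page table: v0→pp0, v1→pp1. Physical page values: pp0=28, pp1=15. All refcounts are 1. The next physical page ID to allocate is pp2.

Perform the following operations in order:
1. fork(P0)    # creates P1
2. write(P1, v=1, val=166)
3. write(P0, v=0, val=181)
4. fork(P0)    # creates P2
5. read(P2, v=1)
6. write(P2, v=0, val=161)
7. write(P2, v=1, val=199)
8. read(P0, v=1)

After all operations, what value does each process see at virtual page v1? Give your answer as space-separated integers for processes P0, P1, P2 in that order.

Op 1: fork(P0) -> P1. 2 ppages; refcounts: pp0:2 pp1:2
Op 2: write(P1, v1, 166). refcount(pp1)=2>1 -> COPY to pp2. 3 ppages; refcounts: pp0:2 pp1:1 pp2:1
Op 3: write(P0, v0, 181). refcount(pp0)=2>1 -> COPY to pp3. 4 ppages; refcounts: pp0:1 pp1:1 pp2:1 pp3:1
Op 4: fork(P0) -> P2. 4 ppages; refcounts: pp0:1 pp1:2 pp2:1 pp3:2
Op 5: read(P2, v1) -> 15. No state change.
Op 6: write(P2, v0, 161). refcount(pp3)=2>1 -> COPY to pp4. 5 ppages; refcounts: pp0:1 pp1:2 pp2:1 pp3:1 pp4:1
Op 7: write(P2, v1, 199). refcount(pp1)=2>1 -> COPY to pp5. 6 ppages; refcounts: pp0:1 pp1:1 pp2:1 pp3:1 pp4:1 pp5:1
Op 8: read(P0, v1) -> 15. No state change.
P0: v1 -> pp1 = 15
P1: v1 -> pp2 = 166
P2: v1 -> pp5 = 199

Answer: 15 166 199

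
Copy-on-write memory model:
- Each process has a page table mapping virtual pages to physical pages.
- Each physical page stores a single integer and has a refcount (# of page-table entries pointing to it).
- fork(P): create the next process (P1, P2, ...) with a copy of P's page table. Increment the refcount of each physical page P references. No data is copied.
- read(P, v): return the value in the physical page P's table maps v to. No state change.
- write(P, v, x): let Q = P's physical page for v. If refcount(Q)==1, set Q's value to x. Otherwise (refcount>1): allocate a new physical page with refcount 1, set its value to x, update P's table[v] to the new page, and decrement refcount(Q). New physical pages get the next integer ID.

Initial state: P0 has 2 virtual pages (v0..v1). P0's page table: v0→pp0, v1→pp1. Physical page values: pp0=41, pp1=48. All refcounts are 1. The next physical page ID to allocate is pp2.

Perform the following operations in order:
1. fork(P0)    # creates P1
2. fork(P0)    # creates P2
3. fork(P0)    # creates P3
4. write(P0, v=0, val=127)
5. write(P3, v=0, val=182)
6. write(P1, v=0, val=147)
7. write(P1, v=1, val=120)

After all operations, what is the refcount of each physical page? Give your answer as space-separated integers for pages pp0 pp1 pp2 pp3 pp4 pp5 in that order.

Answer: 1 3 1 1 1 1

Derivation:
Op 1: fork(P0) -> P1. 2 ppages; refcounts: pp0:2 pp1:2
Op 2: fork(P0) -> P2. 2 ppages; refcounts: pp0:3 pp1:3
Op 3: fork(P0) -> P3. 2 ppages; refcounts: pp0:4 pp1:4
Op 4: write(P0, v0, 127). refcount(pp0)=4>1 -> COPY to pp2. 3 ppages; refcounts: pp0:3 pp1:4 pp2:1
Op 5: write(P3, v0, 182). refcount(pp0)=3>1 -> COPY to pp3. 4 ppages; refcounts: pp0:2 pp1:4 pp2:1 pp3:1
Op 6: write(P1, v0, 147). refcount(pp0)=2>1 -> COPY to pp4. 5 ppages; refcounts: pp0:1 pp1:4 pp2:1 pp3:1 pp4:1
Op 7: write(P1, v1, 120). refcount(pp1)=4>1 -> COPY to pp5. 6 ppages; refcounts: pp0:1 pp1:3 pp2:1 pp3:1 pp4:1 pp5:1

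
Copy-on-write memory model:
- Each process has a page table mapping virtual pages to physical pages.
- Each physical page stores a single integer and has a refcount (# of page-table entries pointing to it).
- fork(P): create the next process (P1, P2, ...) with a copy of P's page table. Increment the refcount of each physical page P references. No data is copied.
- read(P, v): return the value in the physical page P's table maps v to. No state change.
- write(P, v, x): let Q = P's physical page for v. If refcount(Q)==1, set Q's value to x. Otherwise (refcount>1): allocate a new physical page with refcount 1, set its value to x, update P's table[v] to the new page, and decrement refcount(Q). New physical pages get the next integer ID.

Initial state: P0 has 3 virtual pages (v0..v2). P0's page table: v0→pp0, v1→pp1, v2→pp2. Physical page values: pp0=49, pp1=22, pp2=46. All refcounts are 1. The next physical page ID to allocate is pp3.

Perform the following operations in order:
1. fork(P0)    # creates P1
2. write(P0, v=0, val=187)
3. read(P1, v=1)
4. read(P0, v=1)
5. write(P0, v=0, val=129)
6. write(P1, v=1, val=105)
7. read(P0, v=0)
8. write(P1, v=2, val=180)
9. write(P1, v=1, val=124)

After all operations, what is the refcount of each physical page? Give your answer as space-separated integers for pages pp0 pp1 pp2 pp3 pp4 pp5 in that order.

Answer: 1 1 1 1 1 1

Derivation:
Op 1: fork(P0) -> P1. 3 ppages; refcounts: pp0:2 pp1:2 pp2:2
Op 2: write(P0, v0, 187). refcount(pp0)=2>1 -> COPY to pp3. 4 ppages; refcounts: pp0:1 pp1:2 pp2:2 pp3:1
Op 3: read(P1, v1) -> 22. No state change.
Op 4: read(P0, v1) -> 22. No state change.
Op 5: write(P0, v0, 129). refcount(pp3)=1 -> write in place. 4 ppages; refcounts: pp0:1 pp1:2 pp2:2 pp3:1
Op 6: write(P1, v1, 105). refcount(pp1)=2>1 -> COPY to pp4. 5 ppages; refcounts: pp0:1 pp1:1 pp2:2 pp3:1 pp4:1
Op 7: read(P0, v0) -> 129. No state change.
Op 8: write(P1, v2, 180). refcount(pp2)=2>1 -> COPY to pp5. 6 ppages; refcounts: pp0:1 pp1:1 pp2:1 pp3:1 pp4:1 pp5:1
Op 9: write(P1, v1, 124). refcount(pp4)=1 -> write in place. 6 ppages; refcounts: pp0:1 pp1:1 pp2:1 pp3:1 pp4:1 pp5:1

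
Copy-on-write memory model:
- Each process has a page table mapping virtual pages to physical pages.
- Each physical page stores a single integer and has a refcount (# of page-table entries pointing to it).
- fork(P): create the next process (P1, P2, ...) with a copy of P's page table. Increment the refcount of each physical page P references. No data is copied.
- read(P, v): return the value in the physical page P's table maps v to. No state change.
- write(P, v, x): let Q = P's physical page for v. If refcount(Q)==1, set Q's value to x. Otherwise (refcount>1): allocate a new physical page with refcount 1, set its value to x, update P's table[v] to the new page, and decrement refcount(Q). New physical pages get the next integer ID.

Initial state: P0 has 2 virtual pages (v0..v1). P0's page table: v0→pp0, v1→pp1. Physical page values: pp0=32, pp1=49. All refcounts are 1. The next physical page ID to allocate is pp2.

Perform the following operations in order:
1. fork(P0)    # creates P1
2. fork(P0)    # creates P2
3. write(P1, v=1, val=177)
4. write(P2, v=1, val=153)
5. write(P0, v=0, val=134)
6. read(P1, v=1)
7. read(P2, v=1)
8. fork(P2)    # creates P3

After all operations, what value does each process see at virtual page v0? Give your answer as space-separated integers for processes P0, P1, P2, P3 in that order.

Answer: 134 32 32 32

Derivation:
Op 1: fork(P0) -> P1. 2 ppages; refcounts: pp0:2 pp1:2
Op 2: fork(P0) -> P2. 2 ppages; refcounts: pp0:3 pp1:3
Op 3: write(P1, v1, 177). refcount(pp1)=3>1 -> COPY to pp2. 3 ppages; refcounts: pp0:3 pp1:2 pp2:1
Op 4: write(P2, v1, 153). refcount(pp1)=2>1 -> COPY to pp3. 4 ppages; refcounts: pp0:3 pp1:1 pp2:1 pp3:1
Op 5: write(P0, v0, 134). refcount(pp0)=3>1 -> COPY to pp4. 5 ppages; refcounts: pp0:2 pp1:1 pp2:1 pp3:1 pp4:1
Op 6: read(P1, v1) -> 177. No state change.
Op 7: read(P2, v1) -> 153. No state change.
Op 8: fork(P2) -> P3. 5 ppages; refcounts: pp0:3 pp1:1 pp2:1 pp3:2 pp4:1
P0: v0 -> pp4 = 134
P1: v0 -> pp0 = 32
P2: v0 -> pp0 = 32
P3: v0 -> pp0 = 32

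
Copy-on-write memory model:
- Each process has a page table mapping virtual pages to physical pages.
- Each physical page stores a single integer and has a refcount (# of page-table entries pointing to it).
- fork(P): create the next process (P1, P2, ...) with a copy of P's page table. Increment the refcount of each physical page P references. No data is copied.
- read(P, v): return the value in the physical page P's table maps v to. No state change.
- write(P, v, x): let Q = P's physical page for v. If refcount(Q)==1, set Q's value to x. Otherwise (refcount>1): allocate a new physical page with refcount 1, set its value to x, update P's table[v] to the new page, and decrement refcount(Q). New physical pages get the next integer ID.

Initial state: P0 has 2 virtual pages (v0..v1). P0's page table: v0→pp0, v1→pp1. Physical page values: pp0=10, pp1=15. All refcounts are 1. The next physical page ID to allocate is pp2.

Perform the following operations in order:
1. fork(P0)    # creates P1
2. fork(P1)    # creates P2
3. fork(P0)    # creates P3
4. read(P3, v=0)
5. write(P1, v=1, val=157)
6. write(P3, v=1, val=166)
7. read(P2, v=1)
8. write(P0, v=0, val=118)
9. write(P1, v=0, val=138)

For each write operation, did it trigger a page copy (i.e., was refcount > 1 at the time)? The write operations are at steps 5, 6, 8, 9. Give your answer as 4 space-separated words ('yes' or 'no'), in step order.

Op 1: fork(P0) -> P1. 2 ppages; refcounts: pp0:2 pp1:2
Op 2: fork(P1) -> P2. 2 ppages; refcounts: pp0:3 pp1:3
Op 3: fork(P0) -> P3. 2 ppages; refcounts: pp0:4 pp1:4
Op 4: read(P3, v0) -> 10. No state change.
Op 5: write(P1, v1, 157). refcount(pp1)=4>1 -> COPY to pp2. 3 ppages; refcounts: pp0:4 pp1:3 pp2:1
Op 6: write(P3, v1, 166). refcount(pp1)=3>1 -> COPY to pp3. 4 ppages; refcounts: pp0:4 pp1:2 pp2:1 pp3:1
Op 7: read(P2, v1) -> 15. No state change.
Op 8: write(P0, v0, 118). refcount(pp0)=4>1 -> COPY to pp4. 5 ppages; refcounts: pp0:3 pp1:2 pp2:1 pp3:1 pp4:1
Op 9: write(P1, v0, 138). refcount(pp0)=3>1 -> COPY to pp5. 6 ppages; refcounts: pp0:2 pp1:2 pp2:1 pp3:1 pp4:1 pp5:1

yes yes yes yes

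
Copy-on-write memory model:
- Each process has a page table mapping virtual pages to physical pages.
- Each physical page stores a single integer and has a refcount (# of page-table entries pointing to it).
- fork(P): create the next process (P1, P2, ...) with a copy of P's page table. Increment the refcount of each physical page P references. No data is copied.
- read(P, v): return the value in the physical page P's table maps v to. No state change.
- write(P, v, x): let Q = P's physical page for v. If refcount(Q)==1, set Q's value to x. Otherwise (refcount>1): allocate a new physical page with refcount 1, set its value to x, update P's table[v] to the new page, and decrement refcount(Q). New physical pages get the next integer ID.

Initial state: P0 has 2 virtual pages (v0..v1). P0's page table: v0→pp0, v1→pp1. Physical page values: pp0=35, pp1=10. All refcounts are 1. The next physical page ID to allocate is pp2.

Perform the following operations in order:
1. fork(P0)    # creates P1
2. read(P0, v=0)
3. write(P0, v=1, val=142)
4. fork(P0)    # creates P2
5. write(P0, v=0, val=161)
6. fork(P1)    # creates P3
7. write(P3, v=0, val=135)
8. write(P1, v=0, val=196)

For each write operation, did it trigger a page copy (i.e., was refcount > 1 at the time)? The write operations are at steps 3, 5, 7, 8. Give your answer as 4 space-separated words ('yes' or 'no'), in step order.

Op 1: fork(P0) -> P1. 2 ppages; refcounts: pp0:2 pp1:2
Op 2: read(P0, v0) -> 35. No state change.
Op 3: write(P0, v1, 142). refcount(pp1)=2>1 -> COPY to pp2. 3 ppages; refcounts: pp0:2 pp1:1 pp2:1
Op 4: fork(P0) -> P2. 3 ppages; refcounts: pp0:3 pp1:1 pp2:2
Op 5: write(P0, v0, 161). refcount(pp0)=3>1 -> COPY to pp3. 4 ppages; refcounts: pp0:2 pp1:1 pp2:2 pp3:1
Op 6: fork(P1) -> P3. 4 ppages; refcounts: pp0:3 pp1:2 pp2:2 pp3:1
Op 7: write(P3, v0, 135). refcount(pp0)=3>1 -> COPY to pp4. 5 ppages; refcounts: pp0:2 pp1:2 pp2:2 pp3:1 pp4:1
Op 8: write(P1, v0, 196). refcount(pp0)=2>1 -> COPY to pp5. 6 ppages; refcounts: pp0:1 pp1:2 pp2:2 pp3:1 pp4:1 pp5:1

yes yes yes yes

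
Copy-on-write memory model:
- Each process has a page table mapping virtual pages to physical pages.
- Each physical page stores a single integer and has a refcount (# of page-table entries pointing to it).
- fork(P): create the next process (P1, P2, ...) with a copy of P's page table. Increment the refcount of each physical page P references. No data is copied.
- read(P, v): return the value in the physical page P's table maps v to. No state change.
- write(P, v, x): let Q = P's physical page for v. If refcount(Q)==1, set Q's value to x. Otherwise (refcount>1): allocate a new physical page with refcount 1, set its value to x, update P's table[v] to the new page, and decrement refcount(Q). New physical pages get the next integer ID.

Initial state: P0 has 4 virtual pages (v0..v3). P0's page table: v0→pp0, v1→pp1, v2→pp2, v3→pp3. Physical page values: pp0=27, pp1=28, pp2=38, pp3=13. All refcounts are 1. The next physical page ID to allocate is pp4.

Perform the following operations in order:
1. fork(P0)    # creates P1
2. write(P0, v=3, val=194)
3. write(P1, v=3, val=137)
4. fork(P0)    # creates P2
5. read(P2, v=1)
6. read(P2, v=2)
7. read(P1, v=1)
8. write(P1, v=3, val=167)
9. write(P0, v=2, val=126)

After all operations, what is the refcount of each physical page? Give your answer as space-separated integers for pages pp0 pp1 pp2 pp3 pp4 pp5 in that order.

Answer: 3 3 2 1 2 1

Derivation:
Op 1: fork(P0) -> P1. 4 ppages; refcounts: pp0:2 pp1:2 pp2:2 pp3:2
Op 2: write(P0, v3, 194). refcount(pp3)=2>1 -> COPY to pp4. 5 ppages; refcounts: pp0:2 pp1:2 pp2:2 pp3:1 pp4:1
Op 3: write(P1, v3, 137). refcount(pp3)=1 -> write in place. 5 ppages; refcounts: pp0:2 pp1:2 pp2:2 pp3:1 pp4:1
Op 4: fork(P0) -> P2. 5 ppages; refcounts: pp0:3 pp1:3 pp2:3 pp3:1 pp4:2
Op 5: read(P2, v1) -> 28. No state change.
Op 6: read(P2, v2) -> 38. No state change.
Op 7: read(P1, v1) -> 28. No state change.
Op 8: write(P1, v3, 167). refcount(pp3)=1 -> write in place. 5 ppages; refcounts: pp0:3 pp1:3 pp2:3 pp3:1 pp4:2
Op 9: write(P0, v2, 126). refcount(pp2)=3>1 -> COPY to pp5. 6 ppages; refcounts: pp0:3 pp1:3 pp2:2 pp3:1 pp4:2 pp5:1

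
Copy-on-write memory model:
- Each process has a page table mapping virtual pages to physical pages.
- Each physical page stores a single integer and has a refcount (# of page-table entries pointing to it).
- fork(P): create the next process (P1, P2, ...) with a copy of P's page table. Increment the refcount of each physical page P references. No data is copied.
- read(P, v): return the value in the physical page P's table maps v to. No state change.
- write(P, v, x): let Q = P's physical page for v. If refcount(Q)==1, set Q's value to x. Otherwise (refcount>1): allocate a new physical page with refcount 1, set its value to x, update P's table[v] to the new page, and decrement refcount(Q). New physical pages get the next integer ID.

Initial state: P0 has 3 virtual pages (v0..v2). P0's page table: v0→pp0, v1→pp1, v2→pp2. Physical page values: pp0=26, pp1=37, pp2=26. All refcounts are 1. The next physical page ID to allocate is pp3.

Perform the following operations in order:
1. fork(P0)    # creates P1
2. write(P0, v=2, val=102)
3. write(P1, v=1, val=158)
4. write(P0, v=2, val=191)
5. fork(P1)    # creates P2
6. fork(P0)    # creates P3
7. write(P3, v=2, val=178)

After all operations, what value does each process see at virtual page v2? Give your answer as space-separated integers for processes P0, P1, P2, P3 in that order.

Op 1: fork(P0) -> P1. 3 ppages; refcounts: pp0:2 pp1:2 pp2:2
Op 2: write(P0, v2, 102). refcount(pp2)=2>1 -> COPY to pp3. 4 ppages; refcounts: pp0:2 pp1:2 pp2:1 pp3:1
Op 3: write(P1, v1, 158). refcount(pp1)=2>1 -> COPY to pp4. 5 ppages; refcounts: pp0:2 pp1:1 pp2:1 pp3:1 pp4:1
Op 4: write(P0, v2, 191). refcount(pp3)=1 -> write in place. 5 ppages; refcounts: pp0:2 pp1:1 pp2:1 pp3:1 pp4:1
Op 5: fork(P1) -> P2. 5 ppages; refcounts: pp0:3 pp1:1 pp2:2 pp3:1 pp4:2
Op 6: fork(P0) -> P3. 5 ppages; refcounts: pp0:4 pp1:2 pp2:2 pp3:2 pp4:2
Op 7: write(P3, v2, 178). refcount(pp3)=2>1 -> COPY to pp5. 6 ppages; refcounts: pp0:4 pp1:2 pp2:2 pp3:1 pp4:2 pp5:1
P0: v2 -> pp3 = 191
P1: v2 -> pp2 = 26
P2: v2 -> pp2 = 26
P3: v2 -> pp5 = 178

Answer: 191 26 26 178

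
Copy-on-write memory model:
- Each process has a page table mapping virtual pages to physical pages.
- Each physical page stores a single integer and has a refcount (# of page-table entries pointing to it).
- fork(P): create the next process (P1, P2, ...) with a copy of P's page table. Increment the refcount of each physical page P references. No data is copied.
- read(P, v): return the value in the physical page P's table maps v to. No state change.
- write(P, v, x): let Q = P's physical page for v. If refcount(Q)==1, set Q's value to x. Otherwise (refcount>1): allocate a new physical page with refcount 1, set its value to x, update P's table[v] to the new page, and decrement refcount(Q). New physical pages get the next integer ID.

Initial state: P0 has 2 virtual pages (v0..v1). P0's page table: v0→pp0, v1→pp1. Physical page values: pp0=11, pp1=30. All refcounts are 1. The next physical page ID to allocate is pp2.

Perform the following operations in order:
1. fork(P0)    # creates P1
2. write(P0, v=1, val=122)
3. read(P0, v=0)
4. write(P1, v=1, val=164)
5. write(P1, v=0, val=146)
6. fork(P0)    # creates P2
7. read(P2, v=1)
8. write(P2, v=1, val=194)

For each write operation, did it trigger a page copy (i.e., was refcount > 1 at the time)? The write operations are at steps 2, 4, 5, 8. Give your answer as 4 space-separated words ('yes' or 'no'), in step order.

Op 1: fork(P0) -> P1. 2 ppages; refcounts: pp0:2 pp1:2
Op 2: write(P0, v1, 122). refcount(pp1)=2>1 -> COPY to pp2. 3 ppages; refcounts: pp0:2 pp1:1 pp2:1
Op 3: read(P0, v0) -> 11. No state change.
Op 4: write(P1, v1, 164). refcount(pp1)=1 -> write in place. 3 ppages; refcounts: pp0:2 pp1:1 pp2:1
Op 5: write(P1, v0, 146). refcount(pp0)=2>1 -> COPY to pp3. 4 ppages; refcounts: pp0:1 pp1:1 pp2:1 pp3:1
Op 6: fork(P0) -> P2. 4 ppages; refcounts: pp0:2 pp1:1 pp2:2 pp3:1
Op 7: read(P2, v1) -> 122. No state change.
Op 8: write(P2, v1, 194). refcount(pp2)=2>1 -> COPY to pp4. 5 ppages; refcounts: pp0:2 pp1:1 pp2:1 pp3:1 pp4:1

yes no yes yes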